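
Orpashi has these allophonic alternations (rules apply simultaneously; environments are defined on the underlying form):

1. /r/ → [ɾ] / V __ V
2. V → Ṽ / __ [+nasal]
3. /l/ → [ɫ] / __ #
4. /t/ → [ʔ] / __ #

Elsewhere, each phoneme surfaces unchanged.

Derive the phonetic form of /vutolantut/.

[vutolãntuʔ]

/u/ (between /v/ and /t/) fails the environment for rule 2, so it stays [u].
/t/ (between /u/ and /o/) fails the environment for rule 4, so it stays [t].
/o/ (between /t/ and /l/) is in the target of rule 2 but the environment (before a nasal consonant) is not met → [o].
/l/ (between /o/ and /a/) is in the target of rule 3 but the environment (word-finally) is not met → [l].
/a/ — between /l/ and /n/, before a nasal consonant — surfaces as [ã] (rule 2).
/t/ — between /n/ and /u/; rule 4 does not apply here → [t].
/u/ (between /t/ and /t/): rule 2 targets it, but not before a nasal consonant → unchanged [u].
/t/ — word-final, word-finally — surfaces as [ʔ] (rule 4).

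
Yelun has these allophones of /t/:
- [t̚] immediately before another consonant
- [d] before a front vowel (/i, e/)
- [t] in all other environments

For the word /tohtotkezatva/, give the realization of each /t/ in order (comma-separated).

[t], [t], [t̚], [t̚]

Occurrence 1 (position 1): no conditioning environment matches → elsewhere allophone [t].
Occurrence 2 (position 4): no conditioning environment matches → elsewhere allophone [t].
Occurrence 3 (position 6): immediately before another consonant → [t̚].
Occurrence 4 (position 11): immediately before another consonant → [t̚].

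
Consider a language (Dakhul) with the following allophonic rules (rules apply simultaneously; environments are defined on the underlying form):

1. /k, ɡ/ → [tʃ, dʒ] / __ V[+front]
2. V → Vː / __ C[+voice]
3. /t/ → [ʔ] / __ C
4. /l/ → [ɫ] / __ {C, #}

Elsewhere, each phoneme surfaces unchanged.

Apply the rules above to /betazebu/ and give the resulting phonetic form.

[betaːzeːbu]

/b/ (word-initial) is unaffected → [b].
/e/ (between /b/ and /t/): rule 2 targets it, but not before a voiced consonant → unchanged [e].
/t/ (between /e/ and /a/): rule 3 targets it, but not immediately before a consonant → unchanged [t].
/a/ (between /t/ and /z/): before a voiced consonant, so rule 2 applies → [aː].
/z/ stays [z].
Rule 2 applies to /e/ (between /z/ and /b/: before a voiced consonant) → [eː].
/b/ — not in any rule's target class → [b].
/u/ (word-final) fails the environment for rule 2, so it stays [u].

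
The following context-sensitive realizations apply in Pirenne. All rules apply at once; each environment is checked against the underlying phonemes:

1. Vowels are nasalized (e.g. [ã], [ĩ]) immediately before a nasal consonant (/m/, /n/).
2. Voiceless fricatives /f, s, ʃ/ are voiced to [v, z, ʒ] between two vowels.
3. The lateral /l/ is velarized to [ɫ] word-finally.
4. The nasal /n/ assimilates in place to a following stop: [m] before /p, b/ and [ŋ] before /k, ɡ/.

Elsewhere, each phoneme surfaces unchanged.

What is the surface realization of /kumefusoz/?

/k/ stays [k].
/u/ meets the environment for rule 1 (before a nasal consonant) → [ũ].
/m/ (between /u/ and /e/) is unaffected → [m].
/e/ — between /m/ and /f/; rule 1 does not apply here → [e].
/f/ meets the environment for rule 2 (between two vowels) → [v].
/u/ (between /f/ and /s/) fails the environment for rule 1, so it stays [u].
/s/ meets the environment for rule 2 (between two vowels) → [z].
/o/ — between /s/ and /z/; rule 1 does not apply here → [o].
/z/ (word-final): no rule targets it → [z].

[kũmevuzoz]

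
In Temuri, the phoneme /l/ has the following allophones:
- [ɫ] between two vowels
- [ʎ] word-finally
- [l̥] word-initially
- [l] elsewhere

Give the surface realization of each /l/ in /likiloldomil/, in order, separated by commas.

Occurrence 1 (position 1): word-initially → [l̥].
Occurrence 2 (position 5): between two vowels → [ɫ].
Occurrence 3 (position 7): no conditioning environment matches → elsewhere allophone [l].
Occurrence 4 (position 12): word-finally → [ʎ].

[l̥], [ɫ], [l], [ʎ]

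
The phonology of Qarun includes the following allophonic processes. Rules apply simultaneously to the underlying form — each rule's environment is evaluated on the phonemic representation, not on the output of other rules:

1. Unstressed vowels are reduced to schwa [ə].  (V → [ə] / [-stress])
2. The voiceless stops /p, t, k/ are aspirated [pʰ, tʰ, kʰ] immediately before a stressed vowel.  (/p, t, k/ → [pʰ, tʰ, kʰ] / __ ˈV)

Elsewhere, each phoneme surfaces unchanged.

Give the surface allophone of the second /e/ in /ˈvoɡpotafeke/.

/e/ meets the environment for rule 1 (in an unstressed syllable) → [ə].

[ə]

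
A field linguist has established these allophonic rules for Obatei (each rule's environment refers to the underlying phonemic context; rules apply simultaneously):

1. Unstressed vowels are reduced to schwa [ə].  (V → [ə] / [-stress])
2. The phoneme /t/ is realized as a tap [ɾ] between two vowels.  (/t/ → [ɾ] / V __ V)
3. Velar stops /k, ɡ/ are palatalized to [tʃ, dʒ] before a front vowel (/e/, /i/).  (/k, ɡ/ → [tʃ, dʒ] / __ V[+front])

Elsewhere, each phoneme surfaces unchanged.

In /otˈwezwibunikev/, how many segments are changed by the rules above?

Segments that undergo a rule: /o/ → [ə] (rule 1); /i/ → [ə] (rule 1); /u/ → [ə] (rule 1); /i/ → [ə] (rule 1); /k/ → [tʃ] (rule 3); /e/ → [ə] (rule 1).
All other segments surface unchanged.

6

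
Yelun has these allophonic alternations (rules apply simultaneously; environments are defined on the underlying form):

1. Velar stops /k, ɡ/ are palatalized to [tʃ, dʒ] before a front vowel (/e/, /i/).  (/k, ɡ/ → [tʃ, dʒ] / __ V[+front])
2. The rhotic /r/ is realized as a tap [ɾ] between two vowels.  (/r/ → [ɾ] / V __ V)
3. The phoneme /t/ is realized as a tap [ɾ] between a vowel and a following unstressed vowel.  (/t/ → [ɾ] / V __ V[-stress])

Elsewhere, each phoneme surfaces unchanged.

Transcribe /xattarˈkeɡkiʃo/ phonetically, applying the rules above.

[xattarˈtʃeɡtʃiʃo]

/x/ (word-initial): no rule targets it → [x].
/a/ — not in any rule's target class → [a].
/t/ (between /a/ and /t/) is in the target of rule 3 but the environment (between a vowel and a following unstressed vowel) is not met → [t].
/t/ (between /t/ and /a/) fails the environment for rule 3, so it stays [t].
/a/ — not in any rule's target class → [a].
/r/ (between /a/ and /k/): rule 2 targets it, but not between two vowels → unchanged [r].
/k/ — between /r/ and /e/, before a front vowel — surfaces as [tʃ] (rule 1).
/e/ (between /k/ and /ɡ/): no rule targets it → [e].
/ɡ/ — between /e/ and /k/; rule 1 does not apply here → [ɡ].
/k/ (between /ɡ/ and /i/): before a front vowel, so rule 1 applies → [tʃ].
/i/ stays [i].
/ʃ/ (between /i/ and /o/) is unaffected → [ʃ].
/o/ — not in any rule's target class → [o].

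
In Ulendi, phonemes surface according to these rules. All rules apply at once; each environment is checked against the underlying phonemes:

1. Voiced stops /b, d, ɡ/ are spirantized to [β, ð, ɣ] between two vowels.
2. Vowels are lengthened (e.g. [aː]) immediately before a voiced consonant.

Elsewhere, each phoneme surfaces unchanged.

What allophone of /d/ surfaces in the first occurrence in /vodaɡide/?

/d/ — between /o/ and /a/, between two vowels — surfaces as [ð] (rule 1).

[ð]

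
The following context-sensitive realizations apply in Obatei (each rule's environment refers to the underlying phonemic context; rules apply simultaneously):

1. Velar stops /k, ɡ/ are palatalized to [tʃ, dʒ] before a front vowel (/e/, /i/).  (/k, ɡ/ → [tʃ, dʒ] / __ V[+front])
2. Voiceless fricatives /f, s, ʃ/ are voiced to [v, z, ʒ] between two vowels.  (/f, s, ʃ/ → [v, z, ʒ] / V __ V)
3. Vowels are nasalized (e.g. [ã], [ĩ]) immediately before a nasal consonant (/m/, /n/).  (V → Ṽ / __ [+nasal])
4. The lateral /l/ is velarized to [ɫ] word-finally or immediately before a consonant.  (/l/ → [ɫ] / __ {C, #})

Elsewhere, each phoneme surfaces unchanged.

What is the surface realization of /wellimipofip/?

/w/ — not in any rule's target class → [w].
/e/ (between /w/ and /l/): rule 3 targets it, but not before a nasal consonant → unchanged [e].
/l/ meets the environment for rule 4 (word-finally or immediately before a consonant) → [ɫ].
/l/ (between /l/ and /i/): rule 4 targets it, but not word-finally or immediately before a consonant → unchanged [l].
Rule 3 applies to /i/ (between /l/ and /m/: before a nasal consonant) → [ĩ].
/m/ stays [m].
/i/ (between /m/ and /p/): rule 3 targets it, but not before a nasal consonant → unchanged [i].
/p/ (between /i/ and /o/) is unaffected → [p].
/o/ — between /p/ and /f/; rule 3 does not apply here → [o].
/f/ (between /o/ and /i/): between two vowels, so rule 2 applies → [v].
/i/ — between /f/ and /p/; rule 3 does not apply here → [i].
/p/ (word-final) is unaffected → [p].

[weɫlĩmipovip]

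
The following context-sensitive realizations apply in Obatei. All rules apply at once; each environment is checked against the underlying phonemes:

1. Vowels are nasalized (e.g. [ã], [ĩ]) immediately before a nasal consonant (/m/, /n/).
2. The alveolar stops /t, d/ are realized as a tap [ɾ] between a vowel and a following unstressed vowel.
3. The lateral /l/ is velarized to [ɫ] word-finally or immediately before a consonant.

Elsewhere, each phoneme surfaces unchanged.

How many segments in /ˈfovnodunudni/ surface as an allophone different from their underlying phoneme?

Segments that undergo a rule: /d/ → [ɾ] (rule 2); /u/ → [ũ] (rule 1).
All other segments surface unchanged.

2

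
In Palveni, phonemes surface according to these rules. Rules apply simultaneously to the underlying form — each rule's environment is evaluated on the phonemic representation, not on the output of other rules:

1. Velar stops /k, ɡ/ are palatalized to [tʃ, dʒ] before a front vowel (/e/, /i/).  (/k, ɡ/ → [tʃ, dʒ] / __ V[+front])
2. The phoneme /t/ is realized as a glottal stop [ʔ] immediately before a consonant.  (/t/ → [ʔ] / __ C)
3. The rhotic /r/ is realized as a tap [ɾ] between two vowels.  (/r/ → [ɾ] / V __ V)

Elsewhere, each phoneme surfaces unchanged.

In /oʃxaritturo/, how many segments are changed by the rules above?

Segments that undergo a rule: /r/ → [ɾ] (rule 3); /t/ → [ʔ] (rule 2); /r/ → [ɾ] (rule 3).
All other segments surface unchanged.

3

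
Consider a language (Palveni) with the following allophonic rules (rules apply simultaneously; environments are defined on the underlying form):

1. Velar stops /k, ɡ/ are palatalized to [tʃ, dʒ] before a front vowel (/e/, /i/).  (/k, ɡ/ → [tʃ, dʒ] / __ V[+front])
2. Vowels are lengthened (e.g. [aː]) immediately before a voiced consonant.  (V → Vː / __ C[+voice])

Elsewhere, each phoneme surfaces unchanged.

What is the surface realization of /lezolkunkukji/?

/l/ (word-initial) is unaffected → [l].
Rule 2 applies to /e/ (between /l/ and /z/: before a voiced consonant) → [eː].
/z/ — not in any rule's target class → [z].
Rule 2 applies to /o/ (between /z/ and /l/: before a voiced consonant) → [oː].
/l/ (between /o/ and /k/) is unaffected → [l].
/k/ (between /l/ and /u/) fails the environment for rule 1, so it stays [k].
/u/ (between /k/ and /n/) occurs before a voiced consonant → [uː] by rule 2.
/n/ (between /u/ and /k/): no rule targets it → [n].
/k/ (between /n/ and /u/) is in the target of rule 1 but the environment (before a front vowel) is not met → [k].
/u/ (between /k/ and /k/) fails the environment for rule 2, so it stays [u].
/k/ (between /u/ and /j/) fails the environment for rule 1, so it stays [k].
/j/ (between /k/ and /i/): no rule targets it → [j].
/i/ (word-final) fails the environment for rule 2, so it stays [i].

[leːzoːlkuːnkukji]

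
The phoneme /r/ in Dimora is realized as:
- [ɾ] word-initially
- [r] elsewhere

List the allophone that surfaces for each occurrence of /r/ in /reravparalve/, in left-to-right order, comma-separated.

[ɾ], [r], [r]

Occurrence 1 (position 1): word-initially → [ɾ].
Occurrence 2 (position 3): no conditioning environment matches → elsewhere allophone [r].
Occurrence 3 (position 8): no conditioning environment matches → elsewhere allophone [r].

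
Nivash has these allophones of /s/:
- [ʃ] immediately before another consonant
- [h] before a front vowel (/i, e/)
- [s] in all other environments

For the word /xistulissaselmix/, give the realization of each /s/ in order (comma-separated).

Occurrence 1 (position 3): immediately before another consonant → [ʃ].
Occurrence 2 (position 8): immediately before another consonant → [ʃ].
Occurrence 3 (position 9): no conditioning environment matches → elsewhere allophone [s].
Occurrence 4 (position 11): before a front vowel (/i, e/) → [h].

[ʃ], [ʃ], [s], [h]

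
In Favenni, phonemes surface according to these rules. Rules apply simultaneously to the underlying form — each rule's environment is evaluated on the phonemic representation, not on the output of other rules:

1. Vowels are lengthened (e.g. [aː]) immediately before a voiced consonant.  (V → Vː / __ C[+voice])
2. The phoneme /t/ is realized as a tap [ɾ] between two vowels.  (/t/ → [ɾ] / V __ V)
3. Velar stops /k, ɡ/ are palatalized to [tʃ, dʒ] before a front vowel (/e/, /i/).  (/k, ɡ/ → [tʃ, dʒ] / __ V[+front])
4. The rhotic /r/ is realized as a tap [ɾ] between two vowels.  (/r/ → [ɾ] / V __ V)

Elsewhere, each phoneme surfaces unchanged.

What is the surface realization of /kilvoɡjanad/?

[tʃiːlvoːɡjaːnaːd]

/k/ (word-initial) occurs before a front vowel → [tʃ] by rule 3.
Rule 1 applies to /i/ (between /k/ and /l/: before a voiced consonant) → [iː].
/o/ (between /v/ and /ɡ/) occurs before a voiced consonant → [oː] by rule 1.
/ɡ/ — between /o/ and /j/; rule 3 does not apply here → [ɡ].
/a/ meets the environment for rule 1 (before a voiced consonant) → [aː].
/a/ (between /n/ and /d/) occurs before a voiced consonant → [aː] by rule 1.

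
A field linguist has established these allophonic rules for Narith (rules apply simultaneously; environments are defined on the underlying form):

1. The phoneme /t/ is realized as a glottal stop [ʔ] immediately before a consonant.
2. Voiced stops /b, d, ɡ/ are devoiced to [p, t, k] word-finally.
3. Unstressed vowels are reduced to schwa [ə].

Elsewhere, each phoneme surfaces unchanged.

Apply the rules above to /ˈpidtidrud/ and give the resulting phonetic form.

/p/ — not in any rule's target class → [p].
/i/ (between /p/ and /d/) is in the target of rule 3 but the environment (in an unstressed syllable) is not met → [i].
/d/ — between /i/ and /t/; rule 2 does not apply here → [d].
/t/ (between /d/ and /i/) fails the environment for rule 1, so it stays [t].
/i/ — between /t/ and /d/, in an unstressed syllable — surfaces as [ə] (rule 3).
/d/ (between /i/ and /r/) fails the environment for rule 2, so it stays [d].
/r/ (between /d/ and /u/) is unaffected → [r].
/u/ — between /r/ and /d/, in an unstressed syllable — surfaces as [ə] (rule 3).
/d/ (word-final): word-finally, so rule 2 applies → [t].

[ˈpidtədrət]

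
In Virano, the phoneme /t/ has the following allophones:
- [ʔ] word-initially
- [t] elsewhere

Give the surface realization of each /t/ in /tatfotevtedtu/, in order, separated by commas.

[ʔ], [t], [t], [t], [t]

Occurrence 1 (position 1): word-initially → [ʔ].
Occurrence 2 (position 3): no conditioning environment matches → elsewhere allophone [t].
Occurrence 3 (position 6): no conditioning environment matches → elsewhere allophone [t].
Occurrence 4 (position 9): no conditioning environment matches → elsewhere allophone [t].
Occurrence 5 (position 12): no conditioning environment matches → elsewhere allophone [t].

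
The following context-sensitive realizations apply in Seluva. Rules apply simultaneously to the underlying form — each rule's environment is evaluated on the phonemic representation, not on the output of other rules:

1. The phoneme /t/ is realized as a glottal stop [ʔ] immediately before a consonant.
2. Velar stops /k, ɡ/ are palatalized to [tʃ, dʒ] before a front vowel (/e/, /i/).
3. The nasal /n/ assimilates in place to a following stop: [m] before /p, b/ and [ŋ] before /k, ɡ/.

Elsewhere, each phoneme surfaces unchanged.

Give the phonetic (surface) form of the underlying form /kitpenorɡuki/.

[tʃiʔpenorɡutʃi]

/k/ meets the environment for rule 2 (before a front vowel) → [tʃ].
/i/ stays [i].
Rule 1 applies to /t/ (between /i/ and /p/: immediately before a consonant) → [ʔ].
/p/ stays [p].
/e/ (between /p/ and /n/): no rule targets it → [e].
/n/ — between /e/ and /o/; rule 3 does not apply here → [n].
/o/ (between /n/ and /r/): no rule targets it → [o].
/r/ stays [r].
/ɡ/ — between /r/ and /u/; rule 2 does not apply here → [ɡ].
/u/ stays [u].
/k/ (between /u/ and /i/): before a front vowel, so rule 2 applies → [tʃ].
/i/ — not in any rule's target class → [i].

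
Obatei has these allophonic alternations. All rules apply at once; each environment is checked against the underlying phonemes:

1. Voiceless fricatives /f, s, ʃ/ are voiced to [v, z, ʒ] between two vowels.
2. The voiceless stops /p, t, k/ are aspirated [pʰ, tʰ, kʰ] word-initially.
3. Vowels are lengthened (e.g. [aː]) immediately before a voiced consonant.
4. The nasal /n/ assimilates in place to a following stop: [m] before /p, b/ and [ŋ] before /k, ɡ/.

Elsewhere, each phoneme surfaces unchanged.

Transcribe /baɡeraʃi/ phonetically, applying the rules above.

/b/ (word-initial): no rule targets it → [b].
Rule 3 applies to /a/ (between /b/ and /ɡ/: before a voiced consonant) → [aː].
/ɡ/ — not in any rule's target class → [ɡ].
/e/ (between /ɡ/ and /r/) occurs before a voiced consonant → [eː] by rule 3.
/r/ stays [r].
/a/ (between /r/ and /ʃ/): rule 3 targets it, but not before a voiced consonant → unchanged [a].
Rule 1 applies to /ʃ/ (between /a/ and /i/: between two vowels) → [ʒ].
/i/ (word-final) fails the environment for rule 3, so it stays [i].

[baːɡeːraʒi]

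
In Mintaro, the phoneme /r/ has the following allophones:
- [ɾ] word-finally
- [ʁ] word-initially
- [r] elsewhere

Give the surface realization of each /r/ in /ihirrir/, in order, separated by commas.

[r], [r], [ɾ]

Occurrence 1 (position 4): no conditioning environment matches → elsewhere allophone [r].
Occurrence 2 (position 5): no conditioning environment matches → elsewhere allophone [r].
Occurrence 3 (position 7): word-finally → [ɾ].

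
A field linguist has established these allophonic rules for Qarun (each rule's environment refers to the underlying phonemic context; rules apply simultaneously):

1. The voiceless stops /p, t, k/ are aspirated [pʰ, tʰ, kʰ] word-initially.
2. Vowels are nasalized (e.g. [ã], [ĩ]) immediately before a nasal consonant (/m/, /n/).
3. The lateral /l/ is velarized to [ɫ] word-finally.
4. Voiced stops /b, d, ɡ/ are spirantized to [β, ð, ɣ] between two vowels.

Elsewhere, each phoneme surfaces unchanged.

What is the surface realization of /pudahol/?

/p/ (word-initial) occurs word-initially → [pʰ] by rule 1.
/u/ (between /p/ and /d/) fails the environment for rule 2, so it stays [u].
/d/ (between /u/ and /a/) occurs between two vowels → [ð] by rule 4.
/a/ — between /d/ and /h/; rule 2 does not apply here → [a].
/o/ — between /h/ and /l/; rule 2 does not apply here → [o].
/l/ meets the environment for rule 3 (word-finally) → [ɫ].

[pʰuðahoɫ]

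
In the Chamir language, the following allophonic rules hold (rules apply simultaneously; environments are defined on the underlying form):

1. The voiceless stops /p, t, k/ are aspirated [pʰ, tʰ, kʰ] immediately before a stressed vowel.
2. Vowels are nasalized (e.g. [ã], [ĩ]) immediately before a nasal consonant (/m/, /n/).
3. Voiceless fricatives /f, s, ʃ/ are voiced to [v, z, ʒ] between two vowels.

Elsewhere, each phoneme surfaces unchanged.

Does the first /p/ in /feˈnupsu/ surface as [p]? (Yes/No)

/p/ (between /u/ and /s/) fails the environment for rule 1, so it stays [p].
The actual realization is [p], which matches [p].

Yes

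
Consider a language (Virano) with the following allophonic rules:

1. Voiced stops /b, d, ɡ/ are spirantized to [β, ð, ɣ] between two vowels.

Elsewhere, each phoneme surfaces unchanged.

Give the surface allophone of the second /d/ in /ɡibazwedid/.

[d]

/d/ — word-final; rule 1 does not apply here → [d].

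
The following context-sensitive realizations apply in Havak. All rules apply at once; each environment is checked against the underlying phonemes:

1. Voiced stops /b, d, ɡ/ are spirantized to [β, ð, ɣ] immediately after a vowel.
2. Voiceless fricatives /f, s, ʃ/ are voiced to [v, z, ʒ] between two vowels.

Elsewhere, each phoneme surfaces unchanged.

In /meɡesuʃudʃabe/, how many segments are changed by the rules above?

5

Segments that undergo a rule: /ɡ/ → [ɣ] (rule 1); /s/ → [z] (rule 2); /ʃ/ → [ʒ] (rule 2); /d/ → [ð] (rule 1); /b/ → [β] (rule 1).
All other segments surface unchanged.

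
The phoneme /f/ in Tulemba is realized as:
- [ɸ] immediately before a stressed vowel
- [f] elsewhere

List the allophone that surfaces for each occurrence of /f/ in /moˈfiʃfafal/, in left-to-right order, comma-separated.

[ɸ], [f], [f]

Occurrence 1 (position 3): immediately before a stressed vowel → [ɸ].
Occurrence 2 (position 6): no conditioning environment matches → elsewhere allophone [f].
Occurrence 3 (position 8): no conditioning environment matches → elsewhere allophone [f].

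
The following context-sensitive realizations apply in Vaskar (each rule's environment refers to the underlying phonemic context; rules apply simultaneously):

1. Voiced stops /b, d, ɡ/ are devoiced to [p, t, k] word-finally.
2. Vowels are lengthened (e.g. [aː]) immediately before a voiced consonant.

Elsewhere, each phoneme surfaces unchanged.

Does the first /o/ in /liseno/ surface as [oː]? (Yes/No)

No

/o/ (word-final) is in the target of rule 2 but the environment (before a voiced consonant) is not met → [o].
The actual realization is [o], not [oː].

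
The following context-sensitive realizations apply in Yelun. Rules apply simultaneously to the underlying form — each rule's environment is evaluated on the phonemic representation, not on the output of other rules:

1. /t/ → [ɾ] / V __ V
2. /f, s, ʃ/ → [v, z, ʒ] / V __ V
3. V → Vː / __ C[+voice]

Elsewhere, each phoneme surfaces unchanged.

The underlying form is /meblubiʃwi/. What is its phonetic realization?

Rule 3 applies to /e/ (between /m/ and /b/: before a voiced consonant) → [eː].
/u/ (between /l/ and /b/): before a voiced consonant, so rule 3 applies → [uː].
/i/ (between /b/ and /ʃ/): rule 3 targets it, but not before a voiced consonant → unchanged [i].
/ʃ/ (between /i/ and /w/) is in the target of rule 2 but the environment (between two vowels) is not met → [ʃ].
/i/ (word-final) fails the environment for rule 3, so it stays [i].

[meːbluːbiʃwi]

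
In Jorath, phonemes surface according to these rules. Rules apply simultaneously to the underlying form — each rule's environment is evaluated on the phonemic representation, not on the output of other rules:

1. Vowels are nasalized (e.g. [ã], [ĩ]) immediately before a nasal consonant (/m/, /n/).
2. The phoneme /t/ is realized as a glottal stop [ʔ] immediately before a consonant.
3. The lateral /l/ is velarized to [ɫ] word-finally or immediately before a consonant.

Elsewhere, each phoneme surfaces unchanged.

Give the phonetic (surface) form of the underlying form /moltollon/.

/m/ (word-initial): no rule targets it → [m].
/o/ (between /m/ and /l/) fails the environment for rule 1, so it stays [o].
/l/ — between /o/ and /t/, word-finally or immediately before a consonant — surfaces as [ɫ] (rule 3).
/t/ (between /l/ and /o/) is in the target of rule 2 but the environment (immediately before a consonant) is not met → [t].
/o/ (between /t/ and /l/) fails the environment for rule 1, so it stays [o].
/l/ (between /o/ and /l/): word-finally or immediately before a consonant, so rule 3 applies → [ɫ].
/l/ (between /l/ and /o/) is in the target of rule 3 but the environment (word-finally or immediately before a consonant) is not met → [l].
/o/ meets the environment for rule 1 (before a nasal consonant) → [õ].
/n/ stays [n].

[moɫtoɫlõn]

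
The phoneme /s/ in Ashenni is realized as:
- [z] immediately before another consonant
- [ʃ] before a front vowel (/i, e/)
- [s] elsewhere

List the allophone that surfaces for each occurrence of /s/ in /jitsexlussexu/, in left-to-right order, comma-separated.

[ʃ], [z], [ʃ]

Occurrence 1 (position 4): before a front vowel (/i, e/) → [ʃ].
Occurrence 2 (position 9): immediately before another consonant → [z].
Occurrence 3 (position 10): before a front vowel (/i, e/) → [ʃ].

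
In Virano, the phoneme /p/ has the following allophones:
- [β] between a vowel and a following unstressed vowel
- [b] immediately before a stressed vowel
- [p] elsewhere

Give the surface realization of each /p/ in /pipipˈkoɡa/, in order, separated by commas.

[p], [β], [p]

Occurrence 1 (position 1): no conditioning environment matches → elsewhere allophone [p].
Occurrence 2 (position 3): between a vowel and a following unstressed vowel → [β].
Occurrence 3 (position 5): no conditioning environment matches → elsewhere allophone [p].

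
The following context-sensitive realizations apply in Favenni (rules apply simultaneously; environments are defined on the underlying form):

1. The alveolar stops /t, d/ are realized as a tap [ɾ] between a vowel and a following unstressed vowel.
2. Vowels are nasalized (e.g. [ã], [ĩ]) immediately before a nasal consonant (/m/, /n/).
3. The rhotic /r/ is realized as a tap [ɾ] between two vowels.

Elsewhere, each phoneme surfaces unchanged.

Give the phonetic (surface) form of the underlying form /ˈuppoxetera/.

/u/ (word-initial) is in the target of rule 2 but the environment (before a nasal consonant) is not met → [u].
/o/ (between /p/ and /x/): rule 2 targets it, but not before a nasal consonant → unchanged [o].
/e/ (between /x/ and /t/) is in the target of rule 2 but the environment (before a nasal consonant) is not met → [e].
/t/ (between /e/ and /e/) occurs between a vowel and a following unstressed vowel → [ɾ] by rule 1.
/e/ (between /t/ and /r/) fails the environment for rule 2, so it stays [e].
Rule 3 applies to /r/ (between /e/ and /a/: between two vowels) → [ɾ].
/a/ (word-final) fails the environment for rule 2, so it stays [a].

[ˈuppoxeɾeɾa]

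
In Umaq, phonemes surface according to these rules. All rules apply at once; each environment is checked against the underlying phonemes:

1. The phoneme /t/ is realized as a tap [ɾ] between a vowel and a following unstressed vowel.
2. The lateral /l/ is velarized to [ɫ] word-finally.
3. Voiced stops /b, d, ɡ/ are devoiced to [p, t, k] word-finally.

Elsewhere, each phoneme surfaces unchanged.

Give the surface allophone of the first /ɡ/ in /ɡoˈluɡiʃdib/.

[ɡ]

/ɡ/ — word-initial; rule 3 does not apply here → [ɡ].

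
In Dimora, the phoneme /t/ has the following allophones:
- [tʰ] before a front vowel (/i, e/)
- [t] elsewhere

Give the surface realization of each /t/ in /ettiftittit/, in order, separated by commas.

Occurrence 1 (position 2): no conditioning environment matches → elsewhere allophone [t].
Occurrence 2 (position 3): before a front vowel (/i, e/) → [tʰ].
Occurrence 3 (position 6): before a front vowel (/i, e/) → [tʰ].
Occurrence 4 (position 8): no conditioning environment matches → elsewhere allophone [t].
Occurrence 5 (position 9): before a front vowel (/i, e/) → [tʰ].
Occurrence 6 (position 11): no conditioning environment matches → elsewhere allophone [t].

[t], [tʰ], [tʰ], [t], [tʰ], [t]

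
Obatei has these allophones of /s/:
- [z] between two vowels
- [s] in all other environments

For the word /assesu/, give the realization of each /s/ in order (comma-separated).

[s], [s], [z]

Occurrence 1 (position 2): no conditioning environment matches → elsewhere allophone [s].
Occurrence 2 (position 3): no conditioning environment matches → elsewhere allophone [s].
Occurrence 3 (position 5): between two vowels → [z].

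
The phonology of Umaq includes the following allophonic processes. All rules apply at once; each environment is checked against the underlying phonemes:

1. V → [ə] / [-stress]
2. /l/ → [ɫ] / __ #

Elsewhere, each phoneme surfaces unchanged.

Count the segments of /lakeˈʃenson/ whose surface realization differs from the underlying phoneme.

Segments that undergo a rule: /a/ → [ə] (rule 1); /e/ → [ə] (rule 1); /o/ → [ə] (rule 1).
All other segments surface unchanged.

3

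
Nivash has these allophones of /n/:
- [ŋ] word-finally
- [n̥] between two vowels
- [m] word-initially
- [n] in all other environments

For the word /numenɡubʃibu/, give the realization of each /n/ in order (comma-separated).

[m], [n]

Occurrence 1 (position 1): word-initially → [m].
Occurrence 2 (position 5): no conditioning environment matches → elsewhere allophone [n].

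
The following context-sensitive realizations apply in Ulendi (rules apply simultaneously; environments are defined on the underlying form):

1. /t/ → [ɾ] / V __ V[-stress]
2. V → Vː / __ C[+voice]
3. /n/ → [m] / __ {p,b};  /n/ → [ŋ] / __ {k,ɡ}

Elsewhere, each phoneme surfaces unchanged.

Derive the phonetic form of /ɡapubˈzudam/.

[ɡapuːbˈzuːdaːm]

/ɡ/ (word-initial) is unaffected → [ɡ].
/a/ (between /ɡ/ and /p/) is in the target of rule 2 but the environment (before a voiced consonant) is not met → [a].
/p/ (between /a/ and /u/): no rule targets it → [p].
/u/ meets the environment for rule 2 (before a voiced consonant) → [uː].
/b/ (between /u/ and /z/): no rule targets it → [b].
/z/ stays [z].
/u/ meets the environment for rule 2 (before a voiced consonant) → [uː].
/d/ (between /u/ and /a/) is unaffected → [d].
/a/ (between /d/ and /m/): before a voiced consonant, so rule 2 applies → [aː].
/m/ (word-final): no rule targets it → [m].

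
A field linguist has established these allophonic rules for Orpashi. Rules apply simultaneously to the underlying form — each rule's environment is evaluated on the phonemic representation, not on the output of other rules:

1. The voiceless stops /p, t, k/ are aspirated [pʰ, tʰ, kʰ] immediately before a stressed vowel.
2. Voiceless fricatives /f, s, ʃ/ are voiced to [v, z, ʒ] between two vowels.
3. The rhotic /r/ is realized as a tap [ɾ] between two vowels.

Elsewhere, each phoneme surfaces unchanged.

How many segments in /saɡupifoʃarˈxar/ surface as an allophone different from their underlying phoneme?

2

Segments that undergo a rule: /f/ → [v] (rule 2); /ʃ/ → [ʒ] (rule 2).
All other segments surface unchanged.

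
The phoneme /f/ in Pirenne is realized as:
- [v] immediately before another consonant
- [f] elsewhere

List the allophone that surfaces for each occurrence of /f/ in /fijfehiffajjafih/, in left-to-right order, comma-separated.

Occurrence 1 (position 1): no conditioning environment matches → elsewhere allophone [f].
Occurrence 2 (position 4): no conditioning environment matches → elsewhere allophone [f].
Occurrence 3 (position 8): immediately before another consonant → [v].
Occurrence 4 (position 9): no conditioning environment matches → elsewhere allophone [f].
Occurrence 5 (position 14): no conditioning environment matches → elsewhere allophone [f].

[f], [f], [v], [f], [f]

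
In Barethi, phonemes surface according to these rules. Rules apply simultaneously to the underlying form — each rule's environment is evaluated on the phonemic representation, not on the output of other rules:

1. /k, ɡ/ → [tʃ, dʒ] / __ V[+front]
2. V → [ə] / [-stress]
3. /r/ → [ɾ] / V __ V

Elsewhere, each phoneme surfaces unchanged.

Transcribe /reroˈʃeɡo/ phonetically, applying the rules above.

/r/ (word-initial): rule 3 targets it, but not between two vowels → unchanged [r].
Rule 2 applies to /e/ (between /r/ and /r/: in an unstressed syllable) → [ə].
/r/ meets the environment for rule 3 (between two vowels) → [ɾ].
Rule 2 applies to /o/ (between /r/ and /ʃ/: in an unstressed syllable) → [ə].
/ʃ/ (between /o/ and /e/): no rule targets it → [ʃ].
/e/ — between /ʃ/ and /ɡ/; rule 2 does not apply here → [e].
/ɡ/ (between /e/ and /o/): rule 1 targets it, but not before a front vowel → unchanged [ɡ].
/o/ meets the environment for rule 2 (in an unstressed syllable) → [ə].

[rəɾəˈʃeɡə]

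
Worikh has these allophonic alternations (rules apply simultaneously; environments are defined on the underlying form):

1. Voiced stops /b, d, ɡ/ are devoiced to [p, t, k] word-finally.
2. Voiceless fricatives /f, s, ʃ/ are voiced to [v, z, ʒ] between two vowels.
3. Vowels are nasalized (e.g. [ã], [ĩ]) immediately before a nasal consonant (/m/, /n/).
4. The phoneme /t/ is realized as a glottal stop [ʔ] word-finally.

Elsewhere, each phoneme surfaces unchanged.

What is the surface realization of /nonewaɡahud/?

[nõnewaɡahut]

/o/ meets the environment for rule 3 (before a nasal consonant) → [õ].
/e/ — between /n/ and /w/; rule 3 does not apply here → [e].
/a/ — between /w/ and /ɡ/; rule 3 does not apply here → [a].
/ɡ/ (between /a/ and /a/): rule 1 targets it, but not word-finally → unchanged [ɡ].
/a/ (between /ɡ/ and /h/): rule 3 targets it, but not before a nasal consonant → unchanged [a].
/u/ (between /h/ and /d/): rule 3 targets it, but not before a nasal consonant → unchanged [u].
Rule 1 applies to /d/ (word-final: word-finally) → [t].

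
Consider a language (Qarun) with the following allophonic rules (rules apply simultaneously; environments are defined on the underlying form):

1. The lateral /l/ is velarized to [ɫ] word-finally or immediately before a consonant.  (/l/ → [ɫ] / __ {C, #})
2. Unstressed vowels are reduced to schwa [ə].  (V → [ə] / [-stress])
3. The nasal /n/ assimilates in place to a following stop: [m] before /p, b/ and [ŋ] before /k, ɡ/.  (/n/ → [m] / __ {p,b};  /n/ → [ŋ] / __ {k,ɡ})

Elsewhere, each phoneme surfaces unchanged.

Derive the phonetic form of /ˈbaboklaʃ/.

/b/ — not in any rule's target class → [b].
/a/ — between /b/ and /b/; rule 2 does not apply here → [a].
/b/ — not in any rule's target class → [b].
/o/ (between /b/ and /k/): in an unstressed syllable, so rule 2 applies → [ə].
/k/ stays [k].
/l/ (between /k/ and /a/) fails the environment for rule 1, so it stays [l].
Rule 2 applies to /a/ (between /l/ and /ʃ/: in an unstressed syllable) → [ə].
/ʃ/ (word-final): no rule targets it → [ʃ].

[ˈbabəkləʃ]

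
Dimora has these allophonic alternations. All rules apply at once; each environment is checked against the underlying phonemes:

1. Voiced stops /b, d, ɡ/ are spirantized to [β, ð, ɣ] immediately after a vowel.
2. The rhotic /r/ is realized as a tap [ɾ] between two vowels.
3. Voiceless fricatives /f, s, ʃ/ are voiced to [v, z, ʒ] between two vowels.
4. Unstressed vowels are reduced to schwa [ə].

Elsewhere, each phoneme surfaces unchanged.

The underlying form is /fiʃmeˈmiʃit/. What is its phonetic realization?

[fəʃməˈmiʒət]

/f/ (word-initial) is in the target of rule 3 but the environment (between two vowels) is not met → [f].
/i/ — between /f/ and /ʃ/, in an unstressed syllable — surfaces as [ə] (rule 4).
/ʃ/ (between /i/ and /m/) is in the target of rule 3 but the environment (between two vowels) is not met → [ʃ].
/e/ meets the environment for rule 4 (in an unstressed syllable) → [ə].
/i/ — between /m/ and /ʃ/; rule 4 does not apply here → [i].
/ʃ/ meets the environment for rule 3 (between two vowels) → [ʒ].
Rule 4 applies to /i/ (between /ʃ/ and /t/: in an unstressed syllable) → [ə].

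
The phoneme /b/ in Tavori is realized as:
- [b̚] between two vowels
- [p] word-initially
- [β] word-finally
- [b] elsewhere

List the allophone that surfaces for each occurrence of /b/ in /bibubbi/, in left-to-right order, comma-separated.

[p], [b̚], [b], [b]

Occurrence 1 (position 1): word-initially → [p].
Occurrence 2 (position 3): between two vowels → [b̚].
Occurrence 3 (position 5): no conditioning environment matches → elsewhere allophone [b].
Occurrence 4 (position 6): no conditioning environment matches → elsewhere allophone [b].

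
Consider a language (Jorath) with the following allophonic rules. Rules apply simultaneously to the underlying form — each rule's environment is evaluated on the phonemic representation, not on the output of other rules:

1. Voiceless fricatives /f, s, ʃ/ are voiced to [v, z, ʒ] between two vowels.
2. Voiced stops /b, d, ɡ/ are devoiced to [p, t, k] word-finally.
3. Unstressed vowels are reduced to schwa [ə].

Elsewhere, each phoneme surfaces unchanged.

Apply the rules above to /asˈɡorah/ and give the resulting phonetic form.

[əsˈɡorəh]

/a/ meets the environment for rule 3 (in an unstressed syllable) → [ə].
/s/ (between /a/ and /ɡ/) is in the target of rule 1 but the environment (between two vowels) is not met → [s].
/ɡ/ — between /s/ and /o/; rule 2 does not apply here → [ɡ].
/o/ (between /ɡ/ and /r/) fails the environment for rule 3, so it stays [o].
Rule 3 applies to /a/ (between /r/ and /h/: in an unstressed syllable) → [ə].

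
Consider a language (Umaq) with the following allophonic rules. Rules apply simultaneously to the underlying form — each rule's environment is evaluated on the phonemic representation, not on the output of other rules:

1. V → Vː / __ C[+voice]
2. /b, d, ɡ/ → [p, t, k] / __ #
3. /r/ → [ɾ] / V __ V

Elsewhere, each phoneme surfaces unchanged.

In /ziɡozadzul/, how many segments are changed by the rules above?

Segments that undergo a rule: /i/ → [iː] (rule 1); /o/ → [oː] (rule 1); /a/ → [aː] (rule 1); /u/ → [uː] (rule 1).
All other segments surface unchanged.

4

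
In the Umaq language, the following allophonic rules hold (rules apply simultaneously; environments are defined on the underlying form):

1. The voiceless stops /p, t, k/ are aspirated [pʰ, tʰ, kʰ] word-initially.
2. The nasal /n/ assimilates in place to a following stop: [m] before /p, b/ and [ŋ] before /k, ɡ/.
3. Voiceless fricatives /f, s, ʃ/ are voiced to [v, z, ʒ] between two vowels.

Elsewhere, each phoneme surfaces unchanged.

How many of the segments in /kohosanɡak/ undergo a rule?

Segments that undergo a rule: /k/ → [kʰ] (rule 1); /s/ → [z] (rule 3); /n/ → [ŋ] (rule 2).
All other segments surface unchanged.

3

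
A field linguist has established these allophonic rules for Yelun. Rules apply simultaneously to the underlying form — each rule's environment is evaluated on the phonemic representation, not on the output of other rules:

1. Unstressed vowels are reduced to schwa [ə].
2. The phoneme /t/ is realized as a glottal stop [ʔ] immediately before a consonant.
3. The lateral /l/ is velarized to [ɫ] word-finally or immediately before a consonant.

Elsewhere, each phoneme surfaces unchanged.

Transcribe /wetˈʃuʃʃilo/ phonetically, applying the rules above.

Rule 1 applies to /e/ (between /w/ and /t/: in an unstressed syllable) → [ə].
Rule 2 applies to /t/ (between /e/ and /ʃ/: immediately before a consonant) → [ʔ].
/u/ (between /ʃ/ and /ʃ/): rule 1 targets it, but not in an unstressed syllable → unchanged [u].
/i/ (between /ʃ/ and /l/) occurs in an unstressed syllable → [ə] by rule 1.
/l/ (between /i/ and /o/): rule 3 targets it, but not word-finally or immediately before a consonant → unchanged [l].
/o/ (word-final) occurs in an unstressed syllable → [ə] by rule 1.

[wəʔˈʃuʃʃələ]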